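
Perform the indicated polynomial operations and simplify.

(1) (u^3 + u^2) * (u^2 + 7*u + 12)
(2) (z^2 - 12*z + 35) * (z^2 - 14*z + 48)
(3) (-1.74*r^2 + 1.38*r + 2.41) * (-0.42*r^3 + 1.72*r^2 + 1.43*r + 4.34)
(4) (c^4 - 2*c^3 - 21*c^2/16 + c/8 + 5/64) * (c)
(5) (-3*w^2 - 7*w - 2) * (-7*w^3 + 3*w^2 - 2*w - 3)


(1) = u^5 + 8*u^4 + 19*u^3 + 12*u^2
(2) = z^4 - 26*z^3 + 251*z^2 - 1066*z + 1680
(3) = 0.7308*r^5 - 3.5724*r^4 - 1.1268*r^3 - 1.433*r^2 + 9.4355*r + 10.4594
(4) = c^5 - 2*c^4 - 21*c^3/16 + c^2/8 + 5*c/64
(5) = 21*w^5 + 40*w^4 - w^3 + 17*w^2 + 25*w + 6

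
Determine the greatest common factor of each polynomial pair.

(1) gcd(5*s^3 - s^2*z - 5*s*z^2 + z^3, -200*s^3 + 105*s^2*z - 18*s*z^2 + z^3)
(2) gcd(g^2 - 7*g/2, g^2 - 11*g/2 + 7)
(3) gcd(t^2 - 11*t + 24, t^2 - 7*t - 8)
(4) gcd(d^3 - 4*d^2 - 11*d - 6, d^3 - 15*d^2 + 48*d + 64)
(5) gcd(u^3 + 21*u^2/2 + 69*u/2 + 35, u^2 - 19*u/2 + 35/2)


(1) = -5*s + z
(2) = g - 7/2
(3) = gcd((t - 8)*(t - 3), (t - 8)*(t + 1)) = t - 8
(4) = gcd((d - 6)*(d + 1)^2, (d - 8)^2*(d + 1)) = d + 1
(5) = gcd((u + 2)*(u + 7/2)*(u + 5), (u - 7)*(u - 5/2)) = 1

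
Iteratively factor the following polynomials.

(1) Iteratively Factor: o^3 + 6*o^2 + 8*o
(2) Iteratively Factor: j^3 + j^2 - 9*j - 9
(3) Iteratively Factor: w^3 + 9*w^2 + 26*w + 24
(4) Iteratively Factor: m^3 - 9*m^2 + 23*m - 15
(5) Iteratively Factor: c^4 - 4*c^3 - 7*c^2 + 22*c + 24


(1) = (o + 2)*(o^2 + 4*o) = o*(o + 2)*(o + 4)
(2) = (j + 1)*(j^2 - 9) = (j + 1)*(j + 3)*(j - 3)
(3) = (w + 4)*(w^2 + 5*w + 6) = (w + 2)*(w + 4)*(w + 3)
(4) = (m - 1)*(m^2 - 8*m + 15) = (m - 3)*(m - 1)*(m - 5)
(5) = (c - 4)*(c^3 - 7*c - 6) = (c - 4)*(c - 3)*(c^2 + 3*c + 2) = (c - 4)*(c - 3)*(c + 1)*(c + 2)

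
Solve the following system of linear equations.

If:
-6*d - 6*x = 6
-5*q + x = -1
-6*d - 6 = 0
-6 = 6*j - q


Then:
d = -1
j = -29/30
q = 1/5
x = 0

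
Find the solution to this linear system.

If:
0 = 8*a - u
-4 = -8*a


Then:
a = 1/2
u = 4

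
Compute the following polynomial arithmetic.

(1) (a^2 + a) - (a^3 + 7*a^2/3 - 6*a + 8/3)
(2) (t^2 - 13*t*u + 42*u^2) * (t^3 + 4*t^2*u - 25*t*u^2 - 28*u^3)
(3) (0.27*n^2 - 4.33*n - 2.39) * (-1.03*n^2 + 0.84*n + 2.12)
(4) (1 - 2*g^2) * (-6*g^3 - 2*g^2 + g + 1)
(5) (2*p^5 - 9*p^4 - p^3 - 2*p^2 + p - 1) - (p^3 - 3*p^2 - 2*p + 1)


(1) = -a^3 - 4*a^2/3 + 7*a - 8/3
(2) = t^5 - 9*t^4*u - 35*t^3*u^2 + 465*t^2*u^3 - 686*t*u^4 - 1176*u^5
(3) = -0.2781*n^4 + 4.6867*n^3 - 0.6031*n^2 - 11.1872*n - 5.0668
(4) = 12*g^5 + 4*g^4 - 8*g^3 - 4*g^2 + g + 1
(5) = 2*p^5 - 9*p^4 - 2*p^3 + p^2 + 3*p - 2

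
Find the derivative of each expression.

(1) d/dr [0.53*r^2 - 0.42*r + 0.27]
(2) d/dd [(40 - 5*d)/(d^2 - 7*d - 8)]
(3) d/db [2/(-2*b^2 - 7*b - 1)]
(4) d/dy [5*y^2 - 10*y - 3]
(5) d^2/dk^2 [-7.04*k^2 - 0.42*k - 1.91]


(1) = 1.06*r - 0.42
(2) = 5/(d^2 + 2*d + 1)
(3) = 2*(4*b + 7)/(2*b^2 + 7*b + 1)^2
(4) = 10*y - 10
(5) = -14.0800000000000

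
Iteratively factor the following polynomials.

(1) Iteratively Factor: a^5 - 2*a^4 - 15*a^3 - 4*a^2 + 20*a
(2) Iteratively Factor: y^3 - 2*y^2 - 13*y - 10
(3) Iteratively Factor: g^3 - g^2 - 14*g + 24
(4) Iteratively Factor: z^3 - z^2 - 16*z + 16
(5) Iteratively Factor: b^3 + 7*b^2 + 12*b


(1) = (a - 1)*(a^4 - a^3 - 16*a^2 - 20*a) = a*(a - 1)*(a^3 - a^2 - 16*a - 20) = a*(a - 1)*(a + 2)*(a^2 - 3*a - 10) = a*(a - 1)*(a + 2)^2*(a - 5)
(2) = (y + 1)*(y^2 - 3*y - 10) = (y - 5)*(y + 1)*(y + 2)
(3) = (g - 2)*(g^2 + g - 12) = (g - 3)*(g - 2)*(g + 4)
(4) = (z - 4)*(z^2 + 3*z - 4) = (z - 4)*(z + 4)*(z - 1)
(5) = (b)*(b^2 + 7*b + 12) = b*(b + 4)*(b + 3)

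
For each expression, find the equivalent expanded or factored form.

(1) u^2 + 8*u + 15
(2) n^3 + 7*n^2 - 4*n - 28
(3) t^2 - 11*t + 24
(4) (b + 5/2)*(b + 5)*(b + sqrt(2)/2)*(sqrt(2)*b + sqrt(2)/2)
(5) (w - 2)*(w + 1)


(1) = (u + 3)*(u + 5)
(2) = (n - 2)*(n + 2)*(n + 7)
(3) = (t - 8)*(t - 3)
(4) = sqrt(2)*b^4 + b^3 + 8*sqrt(2)*b^3 + 8*b^2 + 65*sqrt(2)*b^2/4 + 25*sqrt(2)*b/4 + 65*b/4 + 25/4
(5) = w^2 - w - 2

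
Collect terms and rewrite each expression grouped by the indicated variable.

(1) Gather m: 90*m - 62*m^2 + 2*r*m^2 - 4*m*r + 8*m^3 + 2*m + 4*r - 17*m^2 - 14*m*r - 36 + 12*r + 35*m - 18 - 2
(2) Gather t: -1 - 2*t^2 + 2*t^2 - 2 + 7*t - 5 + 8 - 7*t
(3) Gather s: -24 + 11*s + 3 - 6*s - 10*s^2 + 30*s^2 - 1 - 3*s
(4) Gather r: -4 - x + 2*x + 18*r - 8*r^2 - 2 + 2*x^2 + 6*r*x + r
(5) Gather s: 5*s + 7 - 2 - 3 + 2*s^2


(1) = 8*m^3 + m^2*(2*r - 79) + m*(127 - 18*r) + 16*r - 56
(2) = 0
(3) = 20*s^2 + 2*s - 22
(4) = -8*r^2 + r*(6*x + 19) + 2*x^2 + x - 6
(5) = 2*s^2 + 5*s + 2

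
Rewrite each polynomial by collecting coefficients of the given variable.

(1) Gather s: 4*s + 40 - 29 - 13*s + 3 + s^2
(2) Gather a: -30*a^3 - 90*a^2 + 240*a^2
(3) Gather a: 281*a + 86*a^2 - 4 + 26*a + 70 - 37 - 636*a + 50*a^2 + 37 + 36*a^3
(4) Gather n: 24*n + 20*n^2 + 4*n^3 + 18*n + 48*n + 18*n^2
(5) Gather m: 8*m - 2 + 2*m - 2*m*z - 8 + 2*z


(1) = s^2 - 9*s + 14
(2) = -30*a^3 + 150*a^2
(3) = 36*a^3 + 136*a^2 - 329*a + 66
(4) = 4*n^3 + 38*n^2 + 90*n
(5) = m*(10 - 2*z) + 2*z - 10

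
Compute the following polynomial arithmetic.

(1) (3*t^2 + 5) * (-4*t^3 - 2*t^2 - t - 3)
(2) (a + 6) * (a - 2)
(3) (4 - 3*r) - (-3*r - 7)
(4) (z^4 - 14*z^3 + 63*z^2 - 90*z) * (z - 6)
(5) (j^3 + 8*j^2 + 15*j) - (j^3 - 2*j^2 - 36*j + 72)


(1) = -12*t^5 - 6*t^4 - 23*t^3 - 19*t^2 - 5*t - 15
(2) = a^2 + 4*a - 12
(3) = 11
(4) = z^5 - 20*z^4 + 147*z^3 - 468*z^2 + 540*z
(5) = 10*j^2 + 51*j - 72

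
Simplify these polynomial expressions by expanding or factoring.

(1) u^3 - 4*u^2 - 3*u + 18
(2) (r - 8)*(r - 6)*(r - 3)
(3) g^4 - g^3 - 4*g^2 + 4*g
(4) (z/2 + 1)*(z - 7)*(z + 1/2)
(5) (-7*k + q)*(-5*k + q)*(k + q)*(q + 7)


(1) = (u - 3)^2*(u + 2)
(2) = r^3 - 17*r^2 + 90*r - 144
(3) = g*(g - 2)*(g - 1)*(g + 2)
(4) = z^3/2 - 9*z^2/4 - 33*z/4 - 7/2
(5) = 35*k^3*q + 245*k^3 + 23*k^2*q^2 + 161*k^2*q - 11*k*q^3 - 77*k*q^2 + q^4 + 7*q^3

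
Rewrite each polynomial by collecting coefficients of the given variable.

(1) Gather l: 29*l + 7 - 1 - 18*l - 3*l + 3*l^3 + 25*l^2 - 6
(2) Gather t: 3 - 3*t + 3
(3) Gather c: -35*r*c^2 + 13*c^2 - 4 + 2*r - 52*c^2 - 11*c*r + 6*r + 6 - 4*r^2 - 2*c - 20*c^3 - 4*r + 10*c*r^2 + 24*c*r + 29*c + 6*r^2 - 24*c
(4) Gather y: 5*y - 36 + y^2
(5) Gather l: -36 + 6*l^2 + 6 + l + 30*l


(1) = 3*l^3 + 25*l^2 + 8*l
(2) = 6 - 3*t
(3) = -20*c^3 + c^2*(-35*r - 39) + c*(10*r^2 + 13*r + 3) + 2*r^2 + 4*r + 2
(4) = y^2 + 5*y - 36
(5) = 6*l^2 + 31*l - 30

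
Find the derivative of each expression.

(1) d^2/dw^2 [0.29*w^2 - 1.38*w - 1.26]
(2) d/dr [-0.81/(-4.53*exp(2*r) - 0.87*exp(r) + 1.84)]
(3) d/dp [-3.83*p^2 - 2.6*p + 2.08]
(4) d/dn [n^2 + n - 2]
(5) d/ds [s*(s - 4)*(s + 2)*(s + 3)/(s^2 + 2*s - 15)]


(1) = 0.580000000000000
(2) = (-7.3386*exp(r) - 0.7047)*exp(r)/(4.53*exp(2*r) + 0.87*exp(r) - 1.84)^2
(3) = -7.66*p - 2.6
(4) = 2*n + 1
(5) = (2*s^5 + 7*s^4 - 56*s^3 - 49*s^2 + 420*s + 360)/(s^4 + 4*s^3 - 26*s^2 - 60*s + 225)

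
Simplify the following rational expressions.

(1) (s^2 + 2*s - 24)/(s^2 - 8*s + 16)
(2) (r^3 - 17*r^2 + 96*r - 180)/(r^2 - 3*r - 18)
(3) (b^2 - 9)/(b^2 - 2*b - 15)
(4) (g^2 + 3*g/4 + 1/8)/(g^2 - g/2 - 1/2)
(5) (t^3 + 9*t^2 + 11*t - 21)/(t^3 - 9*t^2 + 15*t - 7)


(1) = (s + 6)/(s - 4)
(2) = (r^2 - 11*r + 30)/(r + 3)
(3) = (b - 3)/(b - 5)
(4) = (4*g + 1)/(4*g - 4)
(5) = (t^2 + 10*t + 21)/(t^2 - 8*t + 7)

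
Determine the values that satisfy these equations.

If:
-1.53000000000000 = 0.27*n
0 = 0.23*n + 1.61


Then:
No Solution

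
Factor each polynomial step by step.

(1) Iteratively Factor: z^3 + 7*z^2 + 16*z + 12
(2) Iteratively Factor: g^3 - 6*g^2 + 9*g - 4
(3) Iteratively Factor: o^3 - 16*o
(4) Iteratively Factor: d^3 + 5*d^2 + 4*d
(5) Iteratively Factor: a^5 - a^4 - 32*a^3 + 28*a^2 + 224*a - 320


(1) = (z + 3)*(z^2 + 4*z + 4) = (z + 2)*(z + 3)*(z + 2)
(2) = (g - 1)*(g^2 - 5*g + 4) = (g - 4)*(g - 1)*(g - 1)
(3) = (o - 4)*(o^2 + 4*o) = o*(o - 4)*(o + 4)
(4) = (d + 4)*(d^2 + d) = d*(d + 4)*(d + 1)
(5) = (a + 4)*(a^4 - 5*a^3 - 12*a^2 + 76*a - 80) = (a - 2)*(a + 4)*(a^3 - 3*a^2 - 18*a + 40) = (a - 5)*(a - 2)*(a + 4)*(a^2 + 2*a - 8) = (a - 5)*(a - 2)*(a + 4)^2*(a - 2)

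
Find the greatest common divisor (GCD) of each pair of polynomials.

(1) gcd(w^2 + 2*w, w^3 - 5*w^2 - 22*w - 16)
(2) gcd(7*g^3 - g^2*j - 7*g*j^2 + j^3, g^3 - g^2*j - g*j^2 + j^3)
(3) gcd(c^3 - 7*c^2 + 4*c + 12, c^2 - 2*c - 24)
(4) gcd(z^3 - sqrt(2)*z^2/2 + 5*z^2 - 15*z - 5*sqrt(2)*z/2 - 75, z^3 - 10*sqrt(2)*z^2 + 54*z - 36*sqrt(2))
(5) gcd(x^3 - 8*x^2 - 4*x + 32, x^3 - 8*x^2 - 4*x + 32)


(1) = gcd(w*(w + 2), (w - 8)*(w + 1)*(w + 2)) = w + 2
(2) = g^2 - j^2
(3) = gcd((c - 6)*(c - 2)*(c + 1), (c - 6)*(c + 4)) = c - 6
(4) = gcd((z + 5)*(z - 3*sqrt(2))*(z + 5*sqrt(2)/2), (z - 6*sqrt(2))*(z - 3*sqrt(2))*(z - sqrt(2))) = z - 3*sqrt(2)
(5) = x^3 - 8*x^2 - 4*x + 32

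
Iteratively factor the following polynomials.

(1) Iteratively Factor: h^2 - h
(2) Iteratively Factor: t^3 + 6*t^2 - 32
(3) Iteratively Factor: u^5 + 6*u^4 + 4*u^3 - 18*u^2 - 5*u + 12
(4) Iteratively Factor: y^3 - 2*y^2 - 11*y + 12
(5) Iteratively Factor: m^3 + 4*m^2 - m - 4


(1) = (h)*(h - 1)
(2) = (t - 2)*(t^2 + 8*t + 16) = (t - 2)*(t + 4)*(t + 4)
(3) = (u + 1)*(u^4 + 5*u^3 - u^2 - 17*u + 12) = (u - 1)*(u + 1)*(u^3 + 6*u^2 + 5*u - 12) = (u - 1)^2*(u + 1)*(u^2 + 7*u + 12) = (u - 1)^2*(u + 1)*(u + 4)*(u + 3)
(4) = (y - 4)*(y^2 + 2*y - 3) = (y - 4)*(y - 1)*(y + 3)
(5) = (m - 1)*(m^2 + 5*m + 4) = (m - 1)*(m + 1)*(m + 4)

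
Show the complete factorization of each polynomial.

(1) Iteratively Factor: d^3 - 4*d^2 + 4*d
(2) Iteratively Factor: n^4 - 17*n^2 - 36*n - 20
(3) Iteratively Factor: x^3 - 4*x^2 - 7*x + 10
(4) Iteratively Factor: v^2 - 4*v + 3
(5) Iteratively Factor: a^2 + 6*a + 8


(1) = (d)*(d^2 - 4*d + 4) = d*(d - 2)*(d - 2)
(2) = (n + 2)*(n^3 - 2*n^2 - 13*n - 10) = (n - 5)*(n + 2)*(n^2 + 3*n + 2) = (n - 5)*(n + 1)*(n + 2)*(n + 2)
(3) = (x - 5)*(x^2 + x - 2) = (x - 5)*(x - 1)*(x + 2)
(4) = (v - 3)*(v - 1)
(5) = (a + 4)*(a + 2)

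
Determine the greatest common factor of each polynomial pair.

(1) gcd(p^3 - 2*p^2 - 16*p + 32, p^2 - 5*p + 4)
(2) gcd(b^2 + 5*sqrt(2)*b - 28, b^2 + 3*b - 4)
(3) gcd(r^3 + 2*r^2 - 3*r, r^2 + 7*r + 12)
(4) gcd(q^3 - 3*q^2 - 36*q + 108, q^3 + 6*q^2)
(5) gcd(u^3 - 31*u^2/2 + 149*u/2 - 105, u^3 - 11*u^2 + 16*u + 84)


(1) = p - 4
(2) = 1
(3) = r + 3
(4) = gcd((q - 6)*(q - 3)*(q + 6), q^2*(q + 6)) = q + 6
(5) = u^2 - 13*u + 42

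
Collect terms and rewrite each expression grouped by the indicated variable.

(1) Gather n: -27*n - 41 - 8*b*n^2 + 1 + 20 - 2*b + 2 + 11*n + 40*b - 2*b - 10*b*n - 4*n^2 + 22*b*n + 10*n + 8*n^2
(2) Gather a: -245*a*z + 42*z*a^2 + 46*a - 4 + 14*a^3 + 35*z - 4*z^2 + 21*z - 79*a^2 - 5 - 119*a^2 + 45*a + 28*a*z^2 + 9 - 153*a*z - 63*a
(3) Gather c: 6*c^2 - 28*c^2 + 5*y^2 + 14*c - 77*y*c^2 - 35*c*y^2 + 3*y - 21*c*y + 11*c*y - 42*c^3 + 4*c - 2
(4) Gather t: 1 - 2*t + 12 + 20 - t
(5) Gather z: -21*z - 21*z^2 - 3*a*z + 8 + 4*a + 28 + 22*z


(1) = 36*b + n^2*(4 - 8*b) + n*(12*b - 6) - 18
(2) = 14*a^3 + a^2*(42*z - 198) + a*(28*z^2 - 398*z + 28) - 4*z^2 + 56*z
(3) = -42*c^3 + c^2*(-77*y - 22) + c*(-35*y^2 - 10*y + 18) + 5*y^2 + 3*y - 2
(4) = 33 - 3*t
(5) = 4*a - 21*z^2 + z*(1 - 3*a) + 36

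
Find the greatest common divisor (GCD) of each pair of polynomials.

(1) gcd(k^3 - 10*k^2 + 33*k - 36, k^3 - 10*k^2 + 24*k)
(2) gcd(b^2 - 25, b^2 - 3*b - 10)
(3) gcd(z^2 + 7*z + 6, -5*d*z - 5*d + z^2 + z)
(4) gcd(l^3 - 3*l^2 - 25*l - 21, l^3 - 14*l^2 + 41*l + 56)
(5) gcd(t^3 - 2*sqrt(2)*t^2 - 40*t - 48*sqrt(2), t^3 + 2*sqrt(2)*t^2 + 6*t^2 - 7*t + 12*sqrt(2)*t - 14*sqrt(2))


(1) = gcd((k - 4)*(k - 3)^2, k*(k - 6)*(k - 4)) = k - 4
(2) = gcd((b - 5)*(b + 5), (b - 5)*(b + 2)) = b - 5
(3) = z + 1
(4) = l^2 - 6*l - 7
(5) = t + 2*sqrt(2)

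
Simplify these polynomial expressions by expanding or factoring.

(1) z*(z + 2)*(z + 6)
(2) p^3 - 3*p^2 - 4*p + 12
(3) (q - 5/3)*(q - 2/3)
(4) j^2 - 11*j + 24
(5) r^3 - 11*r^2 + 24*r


(1) = z^3 + 8*z^2 + 12*z
(2) = (p - 3)*(p - 2)*(p + 2)
(3) = q^2 - 7*q/3 + 10/9
(4) = (j - 8)*(j - 3)
(5) = r*(r - 8)*(r - 3)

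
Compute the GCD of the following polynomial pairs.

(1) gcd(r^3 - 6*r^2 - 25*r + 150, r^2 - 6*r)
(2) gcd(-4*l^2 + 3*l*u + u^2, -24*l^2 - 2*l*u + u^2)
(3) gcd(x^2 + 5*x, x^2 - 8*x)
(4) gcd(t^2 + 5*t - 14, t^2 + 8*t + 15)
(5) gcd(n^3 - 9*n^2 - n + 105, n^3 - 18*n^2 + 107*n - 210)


(1) = r - 6
(2) = gcd((-l + u)*(4*l + u), (-6*l + u)*(4*l + u)) = 4*l + u
(3) = x
(4) = gcd((t - 2)*(t + 7), (t + 3)*(t + 5)) = 1
(5) = gcd((n - 7)*(n - 5)*(n + 3), (n - 7)*(n - 6)*(n - 5)) = n^2 - 12*n + 35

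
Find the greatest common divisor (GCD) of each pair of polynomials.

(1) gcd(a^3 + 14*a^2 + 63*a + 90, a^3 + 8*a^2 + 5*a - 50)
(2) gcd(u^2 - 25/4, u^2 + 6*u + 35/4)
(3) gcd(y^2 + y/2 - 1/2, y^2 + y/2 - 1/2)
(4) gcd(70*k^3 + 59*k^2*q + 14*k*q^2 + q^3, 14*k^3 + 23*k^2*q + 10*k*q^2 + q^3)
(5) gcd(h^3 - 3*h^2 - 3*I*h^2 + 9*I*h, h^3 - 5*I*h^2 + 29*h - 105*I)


(1) = gcd((a + 3)*(a + 5)*(a + 6), (a - 2)*(a + 5)^2) = a + 5
(2) = gcd((u - 5/2)*(u + 5/2), (u + 5/2)*(u + 7/2)) = u + 5/2
(3) = y^2 + y/2 - 1/2
(4) = gcd((2*k + q)*(5*k + q)*(7*k + q), (k + q)*(2*k + q)*(7*k + q)) = 14*k^2 + 9*k*q + q^2
(5) = gcd(h*(h - 3)*(h - 3*I), (h - 7*I)*(h - 3*I)*(h + 5*I)) = h - 3*I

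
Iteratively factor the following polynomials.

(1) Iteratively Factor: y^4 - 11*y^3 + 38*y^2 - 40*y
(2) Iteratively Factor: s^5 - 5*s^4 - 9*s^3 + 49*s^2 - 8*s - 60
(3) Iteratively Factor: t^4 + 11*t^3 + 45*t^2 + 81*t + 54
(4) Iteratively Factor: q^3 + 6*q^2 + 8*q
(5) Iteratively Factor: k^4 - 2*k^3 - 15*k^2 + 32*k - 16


(1) = (y - 2)*(y^3 - 9*y^2 + 20*y) = (y - 4)*(y - 2)*(y^2 - 5*y) = (y - 5)*(y - 4)*(y - 2)*(y)
(2) = (s - 2)*(s^4 - 3*s^3 - 15*s^2 + 19*s + 30) = (s - 2)^2*(s^3 - s^2 - 17*s - 15) = (s - 5)*(s - 2)^2*(s^2 + 4*s + 3) = (s - 5)*(s - 2)^2*(s + 1)*(s + 3)
(3) = (t + 3)*(t^3 + 8*t^2 + 21*t + 18) = (t + 2)*(t + 3)*(t^2 + 6*t + 9) = (t + 2)*(t + 3)^2*(t + 3)
(4) = (q + 2)*(q^2 + 4*q) = q*(q + 2)*(q + 4)
(5) = (k + 4)*(k^3 - 6*k^2 + 9*k - 4) = (k - 4)*(k + 4)*(k^2 - 2*k + 1) = (k - 4)*(k - 1)*(k + 4)*(k - 1)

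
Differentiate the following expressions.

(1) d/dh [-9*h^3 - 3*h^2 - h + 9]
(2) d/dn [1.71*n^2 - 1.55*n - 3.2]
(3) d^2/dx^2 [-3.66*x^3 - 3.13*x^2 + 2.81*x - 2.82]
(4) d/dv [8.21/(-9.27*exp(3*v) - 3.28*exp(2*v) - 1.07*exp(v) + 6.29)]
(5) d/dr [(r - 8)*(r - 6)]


(1) = -27*h^2 - 6*h - 1
(2) = 3.42*n - 1.55
(3) = -21.96*x - 6.26
(4) = (228.3201*exp(2*v) + 53.8576*exp(v) + 8.7847)*exp(v)/(9.27*exp(3*v) + 3.28*exp(2*v) + 1.07*exp(v) - 6.29)^2
(5) = 2*r - 14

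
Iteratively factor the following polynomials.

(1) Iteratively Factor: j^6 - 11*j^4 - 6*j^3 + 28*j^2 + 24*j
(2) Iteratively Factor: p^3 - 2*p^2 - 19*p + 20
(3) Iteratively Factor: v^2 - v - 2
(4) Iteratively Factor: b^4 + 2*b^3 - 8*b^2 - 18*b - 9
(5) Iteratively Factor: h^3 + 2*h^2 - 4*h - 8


(1) = (j + 1)*(j^5 - j^4 - 10*j^3 + 4*j^2 + 24*j) = (j - 3)*(j + 1)*(j^4 + 2*j^3 - 4*j^2 - 8*j) = j*(j - 3)*(j + 1)*(j^3 + 2*j^2 - 4*j - 8) = j*(j - 3)*(j - 2)*(j + 1)*(j^2 + 4*j + 4) = j*(j - 3)*(j - 2)*(j + 1)*(j + 2)*(j + 2)
(2) = (p + 4)*(p^2 - 6*p + 5) = (p - 5)*(p + 4)*(p - 1)
(3) = (v + 1)*(v - 2)
(4) = (b + 1)*(b^3 + b^2 - 9*b - 9) = (b + 1)^2*(b^2 - 9) = (b + 1)^2*(b + 3)*(b - 3)
(5) = (h + 2)*(h^2 - 4) = (h + 2)^2*(h - 2)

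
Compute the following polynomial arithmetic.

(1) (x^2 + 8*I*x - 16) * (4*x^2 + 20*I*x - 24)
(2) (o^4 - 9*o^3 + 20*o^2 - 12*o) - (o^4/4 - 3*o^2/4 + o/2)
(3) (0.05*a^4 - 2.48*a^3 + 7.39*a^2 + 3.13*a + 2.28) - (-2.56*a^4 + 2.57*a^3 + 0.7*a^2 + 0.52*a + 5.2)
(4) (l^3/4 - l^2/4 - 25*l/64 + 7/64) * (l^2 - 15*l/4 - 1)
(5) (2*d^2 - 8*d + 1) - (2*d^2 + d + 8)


(1) = 4*x^4 + 52*I*x^3 - 248*x^2 - 512*I*x + 384
(2) = 3*o^4/4 - 9*o^3 + 83*o^2/4 - 25*o/2
(3) = 2.61*a^4 - 5.05*a^3 + 6.69*a^2 + 2.61*a - 2.92
(4) = l^5/4 - 19*l^4/16 + 19*l^3/64 + 467*l^2/256 - 5*l/256 - 7/64
(5) = -9*d - 7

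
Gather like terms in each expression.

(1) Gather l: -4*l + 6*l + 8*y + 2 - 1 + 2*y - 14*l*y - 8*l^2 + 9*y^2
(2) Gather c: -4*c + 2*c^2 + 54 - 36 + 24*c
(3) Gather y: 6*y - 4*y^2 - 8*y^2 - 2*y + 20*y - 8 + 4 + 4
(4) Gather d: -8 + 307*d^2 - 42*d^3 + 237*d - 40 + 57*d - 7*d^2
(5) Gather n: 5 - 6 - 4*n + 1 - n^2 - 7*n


(1) = -8*l^2 + l*(2 - 14*y) + 9*y^2 + 10*y + 1
(2) = 2*c^2 + 20*c + 18
(3) = -12*y^2 + 24*y
(4) = -42*d^3 + 300*d^2 + 294*d - 48
(5) = -n^2 - 11*n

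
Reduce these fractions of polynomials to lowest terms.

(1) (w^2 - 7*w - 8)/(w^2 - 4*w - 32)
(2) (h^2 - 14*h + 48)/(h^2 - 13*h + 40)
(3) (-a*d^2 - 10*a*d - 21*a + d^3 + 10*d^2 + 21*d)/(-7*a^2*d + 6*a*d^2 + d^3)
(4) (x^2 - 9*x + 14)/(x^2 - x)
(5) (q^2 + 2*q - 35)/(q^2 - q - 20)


(1) = (w + 1)/(w + 4)
(2) = (h - 6)/(h - 5)
(3) = (d^2 + 10*d + 21)/(7*a*d + d^2)
(4) = (x^2 - 9*x + 14)/(x^2 - x)
(5) = (q + 7)/(q + 4)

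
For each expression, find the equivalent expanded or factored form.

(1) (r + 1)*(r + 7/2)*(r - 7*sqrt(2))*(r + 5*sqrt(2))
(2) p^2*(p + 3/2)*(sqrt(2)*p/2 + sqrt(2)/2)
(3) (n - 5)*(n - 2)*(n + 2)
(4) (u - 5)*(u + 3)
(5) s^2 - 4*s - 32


(1) = r^4 - 2*sqrt(2)*r^3 + 9*r^3/2 - 133*r^2/2 - 9*sqrt(2)*r^2 - 315*r - 7*sqrt(2)*r - 245
(2) = sqrt(2)*p^4/2 + 5*sqrt(2)*p^3/4 + 3*sqrt(2)*p^2/4
(3) = n^3 - 5*n^2 - 4*n + 20
(4) = u^2 - 2*u - 15
(5) = (s - 8)*(s + 4)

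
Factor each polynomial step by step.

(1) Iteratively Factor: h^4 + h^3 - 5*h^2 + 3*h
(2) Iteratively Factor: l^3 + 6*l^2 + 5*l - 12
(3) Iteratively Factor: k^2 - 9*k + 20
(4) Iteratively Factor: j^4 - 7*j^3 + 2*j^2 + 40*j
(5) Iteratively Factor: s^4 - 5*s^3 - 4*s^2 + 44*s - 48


(1) = (h)*(h^3 + h^2 - 5*h + 3) = h*(h - 1)*(h^2 + 2*h - 3) = h*(h - 1)^2*(h + 3)
(2) = (l + 3)*(l^2 + 3*l - 4) = (l + 3)*(l + 4)*(l - 1)
(3) = (k - 4)*(k - 5)
(4) = (j - 5)*(j^3 - 2*j^2 - 8*j) = (j - 5)*(j + 2)*(j^2 - 4*j) = j*(j - 5)*(j + 2)*(j - 4)
(5) = (s - 2)*(s^3 - 3*s^2 - 10*s + 24) = (s - 2)*(s + 3)*(s^2 - 6*s + 8) = (s - 2)^2*(s + 3)*(s - 4)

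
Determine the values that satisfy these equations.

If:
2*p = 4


Then:
p = 2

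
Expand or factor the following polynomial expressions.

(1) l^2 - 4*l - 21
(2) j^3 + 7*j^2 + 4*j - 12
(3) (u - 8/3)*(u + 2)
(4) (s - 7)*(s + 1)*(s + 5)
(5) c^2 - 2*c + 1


(1) = (l - 7)*(l + 3)
(2) = (j - 1)*(j + 2)*(j + 6)
(3) = u^2 - 2*u/3 - 16/3
(4) = s^3 - s^2 - 37*s - 35
(5) = (c - 1)^2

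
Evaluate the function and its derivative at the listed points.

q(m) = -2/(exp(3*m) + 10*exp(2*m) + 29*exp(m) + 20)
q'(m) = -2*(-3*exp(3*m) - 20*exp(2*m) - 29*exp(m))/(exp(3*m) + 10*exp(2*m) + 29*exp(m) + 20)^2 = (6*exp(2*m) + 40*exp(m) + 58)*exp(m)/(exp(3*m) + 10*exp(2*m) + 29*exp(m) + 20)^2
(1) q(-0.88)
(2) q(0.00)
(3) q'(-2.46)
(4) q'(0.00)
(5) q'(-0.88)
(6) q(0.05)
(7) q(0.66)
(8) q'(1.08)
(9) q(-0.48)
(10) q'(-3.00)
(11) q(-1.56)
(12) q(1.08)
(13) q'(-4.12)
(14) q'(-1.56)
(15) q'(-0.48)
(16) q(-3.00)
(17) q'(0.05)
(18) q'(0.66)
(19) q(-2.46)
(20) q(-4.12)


(1) = -0.06
(2) = -0.03
(3) = 0.01
(4) = 0.03
(5) = 0.03
(6) = -0.03
(7) = -0.02
(8) = 0.01
(9) = -0.05
(10) = 0.01
(11) = -0.08
(12) = -0.01
(13) = 0.00
(14) = 0.02
(15) = 0.03
(16) = -0.09
(17) = 0.03
(18) = 0.02
(19) = -0.09
(20) = -0.10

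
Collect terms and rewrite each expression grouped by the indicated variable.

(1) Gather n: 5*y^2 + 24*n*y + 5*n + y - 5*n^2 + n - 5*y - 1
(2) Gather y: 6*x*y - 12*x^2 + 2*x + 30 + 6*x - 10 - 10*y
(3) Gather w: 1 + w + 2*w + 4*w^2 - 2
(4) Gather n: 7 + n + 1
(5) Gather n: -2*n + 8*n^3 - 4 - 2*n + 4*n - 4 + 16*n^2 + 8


(1) = -5*n^2 + n*(24*y + 6) + 5*y^2 - 4*y - 1
(2) = -12*x^2 + 8*x + y*(6*x - 10) + 20
(3) = 4*w^2 + 3*w - 1
(4) = n + 8
(5) = 8*n^3 + 16*n^2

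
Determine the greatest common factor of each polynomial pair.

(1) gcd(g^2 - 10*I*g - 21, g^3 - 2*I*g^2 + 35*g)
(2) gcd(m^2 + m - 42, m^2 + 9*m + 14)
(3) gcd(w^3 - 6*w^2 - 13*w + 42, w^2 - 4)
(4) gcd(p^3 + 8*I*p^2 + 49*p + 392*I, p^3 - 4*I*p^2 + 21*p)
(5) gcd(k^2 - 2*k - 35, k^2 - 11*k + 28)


(1) = gcd((g - 7*I)*(g - 3*I), g*(g - 7*I)*(g + 5*I)) = g - 7*I
(2) = gcd((m - 6)*(m + 7), (m + 2)*(m + 7)) = m + 7
(3) = w - 2
(4) = gcd((p - 7*I)*(p + 7*I)*(p + 8*I), p*(p - 7*I)*(p + 3*I)) = p - 7*I
(5) = k - 7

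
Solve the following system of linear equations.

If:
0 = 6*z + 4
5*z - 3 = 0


Then:
No Solution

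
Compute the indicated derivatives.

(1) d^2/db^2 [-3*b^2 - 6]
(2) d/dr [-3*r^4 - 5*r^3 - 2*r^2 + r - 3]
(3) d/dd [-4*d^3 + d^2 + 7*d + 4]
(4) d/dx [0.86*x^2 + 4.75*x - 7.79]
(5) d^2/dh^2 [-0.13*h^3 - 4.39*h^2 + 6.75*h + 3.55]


(1) = -6
(2) = -12*r^3 - 15*r^2 - 4*r + 1
(3) = -12*d^2 + 2*d + 7
(4) = 1.72*x + 4.75
(5) = -0.78*h - 8.78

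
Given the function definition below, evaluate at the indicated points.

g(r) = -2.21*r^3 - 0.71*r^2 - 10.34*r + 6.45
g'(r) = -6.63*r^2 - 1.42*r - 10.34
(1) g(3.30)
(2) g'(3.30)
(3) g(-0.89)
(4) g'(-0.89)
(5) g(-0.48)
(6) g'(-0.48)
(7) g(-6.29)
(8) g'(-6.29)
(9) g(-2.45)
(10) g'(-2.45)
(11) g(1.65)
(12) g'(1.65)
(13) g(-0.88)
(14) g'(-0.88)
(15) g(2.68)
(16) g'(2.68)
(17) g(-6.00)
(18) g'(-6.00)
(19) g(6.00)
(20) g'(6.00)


(1) = -114.82
(2) = -87.23
(3) = 16.65
(4) = -14.33
(5) = 11.49
(6) = -11.19
(7) = 593.37
(8) = -263.72
(9) = 60.02
(10) = -46.66
(11) = -22.47
(12) = -30.73
(13) = 16.51
(14) = -14.22
(15) = -68.90
(16) = -61.76
(17) = 520.29
(18) = -240.50
(19) = -558.51
(20) = -257.54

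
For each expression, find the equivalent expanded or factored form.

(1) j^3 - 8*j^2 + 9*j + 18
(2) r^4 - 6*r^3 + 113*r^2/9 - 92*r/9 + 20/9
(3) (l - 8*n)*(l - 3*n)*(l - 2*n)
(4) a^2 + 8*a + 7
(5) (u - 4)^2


(1) = (j - 6)*(j - 3)*(j + 1)
(2) = (r - 2)^2*(r - 5/3)*(r - 1/3)
(3) = l^3 - 13*l^2*n + 46*l*n^2 - 48*n^3
(4) = (a + 1)*(a + 7)
(5) = u^2 - 8*u + 16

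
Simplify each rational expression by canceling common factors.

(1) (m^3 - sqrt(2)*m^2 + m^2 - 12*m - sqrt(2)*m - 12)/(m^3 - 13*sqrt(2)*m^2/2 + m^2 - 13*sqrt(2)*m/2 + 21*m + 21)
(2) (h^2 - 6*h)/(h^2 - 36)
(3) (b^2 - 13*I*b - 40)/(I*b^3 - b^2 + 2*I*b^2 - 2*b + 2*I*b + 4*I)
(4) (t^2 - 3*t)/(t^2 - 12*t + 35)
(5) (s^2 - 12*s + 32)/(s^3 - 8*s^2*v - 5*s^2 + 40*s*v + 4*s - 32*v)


(1) = (2*m + 4*sqrt(2))/(2*m - 7*sqrt(2))
(2) = h/(h + 6)
(3) = (-I*b^2 - 13*b + 40*I)/(b^3 + b^2*(2 + I) + b*(2 + 2*I) + 4)
(4) = (t^2 - 3*t)/(t^2 - 12*t + 35)
(5) = (s - 8)/(s^2 - 8*s*v - s + 8*v)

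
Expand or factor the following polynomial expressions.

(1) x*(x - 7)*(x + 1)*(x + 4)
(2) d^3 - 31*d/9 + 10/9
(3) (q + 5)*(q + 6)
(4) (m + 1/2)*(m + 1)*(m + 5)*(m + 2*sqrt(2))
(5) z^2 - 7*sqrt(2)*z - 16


(1) = x^4 - 2*x^3 - 31*x^2 - 28*x
(2) = (d - 5/3)*(d - 1/3)*(d + 2)
(3) = q^2 + 11*q + 30
(4) = m^4 + 2*sqrt(2)*m^3 + 13*m^3/2 + 8*m^2 + 13*sqrt(2)*m^2 + 5*m/2 + 16*sqrt(2)*m + 5*sqrt(2)
(5) = (z - 8*sqrt(2))*(z + sqrt(2))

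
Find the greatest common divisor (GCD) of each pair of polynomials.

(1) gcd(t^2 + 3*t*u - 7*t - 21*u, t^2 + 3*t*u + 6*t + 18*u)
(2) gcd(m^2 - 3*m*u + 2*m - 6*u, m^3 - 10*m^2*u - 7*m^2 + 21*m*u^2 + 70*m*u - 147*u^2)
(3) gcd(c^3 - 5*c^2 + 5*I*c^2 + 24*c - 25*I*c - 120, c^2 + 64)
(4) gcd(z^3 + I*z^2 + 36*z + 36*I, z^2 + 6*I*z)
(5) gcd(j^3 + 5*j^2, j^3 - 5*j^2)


(1) = gcd((t - 7)*(t + 3*u), (t + 6)*(t + 3*u)) = t + 3*u
(2) = gcd((m + 2)*(m - 3*u), (m - 7)*(m - 7*u)*(m - 3*u)) = -m + 3*u
(3) = c + 8*I
(4) = gcd((z - 6*I)*(z + I)*(z + 6*I), z*(z + 6*I)) = z + 6*I
(5) = gcd(j^2*(j + 5), j^2*(j - 5)) = j^2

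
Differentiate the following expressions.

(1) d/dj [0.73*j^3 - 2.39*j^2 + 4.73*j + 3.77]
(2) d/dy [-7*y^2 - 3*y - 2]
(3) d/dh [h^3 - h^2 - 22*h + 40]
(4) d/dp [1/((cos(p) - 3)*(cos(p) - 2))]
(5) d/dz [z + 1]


(1) = 2.19*j^2 - 4.78*j + 4.73
(2) = -14*y - 3
(3) = 3*h^2 - 2*h - 22
(4) = (2*cos(p) - 5)*sin(p)/((cos(p) - 3)^2*(cos(p) - 2)^2)
(5) = 1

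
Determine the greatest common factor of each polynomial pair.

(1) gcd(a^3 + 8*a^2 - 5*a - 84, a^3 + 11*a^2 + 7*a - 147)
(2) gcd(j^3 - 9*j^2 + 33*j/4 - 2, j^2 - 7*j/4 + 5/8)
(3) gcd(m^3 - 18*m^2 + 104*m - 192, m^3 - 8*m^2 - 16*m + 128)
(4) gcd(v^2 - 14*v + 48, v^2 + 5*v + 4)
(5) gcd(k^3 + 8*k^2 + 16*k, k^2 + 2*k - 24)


(1) = gcd((a - 3)*(a + 4)*(a + 7), (a - 3)*(a + 7)^2) = a^2 + 4*a - 21
(2) = j - 1/2
(3) = gcd((m - 8)*(m - 6)*(m - 4), (m - 8)*(m - 4)*(m + 4)) = m^2 - 12*m + 32
(4) = gcd((v - 8)*(v - 6), (v + 1)*(v + 4)) = 1
(5) = gcd(k*(k + 4)^2, (k - 4)*(k + 6)) = 1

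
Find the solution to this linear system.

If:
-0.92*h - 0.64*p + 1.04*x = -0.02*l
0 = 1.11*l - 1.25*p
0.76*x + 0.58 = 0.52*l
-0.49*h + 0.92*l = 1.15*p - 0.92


Then:
h = 0.40
l = 7.14
p = 6.34
x = 4.12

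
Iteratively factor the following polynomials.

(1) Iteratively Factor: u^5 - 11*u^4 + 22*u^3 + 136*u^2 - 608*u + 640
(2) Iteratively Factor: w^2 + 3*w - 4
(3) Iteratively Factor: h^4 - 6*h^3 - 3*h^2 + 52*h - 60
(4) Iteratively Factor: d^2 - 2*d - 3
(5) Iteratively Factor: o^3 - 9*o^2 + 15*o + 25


(1) = (u - 4)*(u^4 - 7*u^3 - 6*u^2 + 112*u - 160) = (u - 5)*(u - 4)*(u^3 - 2*u^2 - 16*u + 32) = (u - 5)*(u - 4)^2*(u^2 + 2*u - 8) = (u - 5)*(u - 4)^2*(u + 4)*(u - 2)
(2) = (w - 1)*(w + 4)
(3) = (h + 3)*(h^3 - 9*h^2 + 24*h - 20) = (h - 2)*(h + 3)*(h^2 - 7*h + 10) = (h - 2)^2*(h + 3)*(h - 5)
(4) = (d - 3)*(d + 1)
(5) = (o - 5)*(o^2 - 4*o - 5) = (o - 5)*(o + 1)*(o - 5)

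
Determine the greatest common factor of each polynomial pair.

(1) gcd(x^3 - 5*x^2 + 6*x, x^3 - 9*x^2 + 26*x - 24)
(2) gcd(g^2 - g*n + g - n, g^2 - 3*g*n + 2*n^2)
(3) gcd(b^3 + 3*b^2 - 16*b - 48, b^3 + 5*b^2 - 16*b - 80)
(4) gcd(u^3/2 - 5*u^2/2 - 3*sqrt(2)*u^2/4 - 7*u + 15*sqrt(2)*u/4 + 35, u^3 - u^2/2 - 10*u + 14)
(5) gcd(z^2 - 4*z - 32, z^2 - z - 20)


(1) = x^2 - 5*x + 6
(2) = g - n
(3) = gcd((b - 4)*(b + 3)*(b + 4), (b - 4)*(b + 4)*(b + 5)) = b^2 - 16
(4) = gcd((u/2 + sqrt(2))*(u - 5)*(u - 7*sqrt(2)/2), (u - 2)^2*(u + 7/2)) = 1
(5) = z + 4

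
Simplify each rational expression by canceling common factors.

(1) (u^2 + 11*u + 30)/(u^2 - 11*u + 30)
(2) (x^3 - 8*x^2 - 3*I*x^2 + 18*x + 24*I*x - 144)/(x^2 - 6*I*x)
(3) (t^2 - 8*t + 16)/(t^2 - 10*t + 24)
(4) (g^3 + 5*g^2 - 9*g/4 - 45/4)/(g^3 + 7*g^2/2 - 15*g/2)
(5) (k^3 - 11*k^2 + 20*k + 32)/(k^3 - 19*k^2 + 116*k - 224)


(1) = (u^2 + 11*u + 30)/(u^2 - 11*u + 30)
(2) = (x^2 + x*(-8 + 3*I) - 24*I)/x
(3) = (t - 4)/(t - 6)
(4) = (2*g + 3)/(2*g)
(5) = (k + 1)/(k - 7)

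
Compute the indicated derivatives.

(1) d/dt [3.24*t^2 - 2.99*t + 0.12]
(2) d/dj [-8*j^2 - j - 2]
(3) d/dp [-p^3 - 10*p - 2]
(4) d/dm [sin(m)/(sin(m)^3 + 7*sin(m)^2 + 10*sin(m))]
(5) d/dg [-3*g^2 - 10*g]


(1) = 6.48*t - 2.99
(2) = -16*j - 1
(3) = -3*p^2 - 10
(4) = -(2*sin(m) + 7)*cos(m)/(sin(m)^2 + 7*sin(m) + 10)^2
(5) = -6*g - 10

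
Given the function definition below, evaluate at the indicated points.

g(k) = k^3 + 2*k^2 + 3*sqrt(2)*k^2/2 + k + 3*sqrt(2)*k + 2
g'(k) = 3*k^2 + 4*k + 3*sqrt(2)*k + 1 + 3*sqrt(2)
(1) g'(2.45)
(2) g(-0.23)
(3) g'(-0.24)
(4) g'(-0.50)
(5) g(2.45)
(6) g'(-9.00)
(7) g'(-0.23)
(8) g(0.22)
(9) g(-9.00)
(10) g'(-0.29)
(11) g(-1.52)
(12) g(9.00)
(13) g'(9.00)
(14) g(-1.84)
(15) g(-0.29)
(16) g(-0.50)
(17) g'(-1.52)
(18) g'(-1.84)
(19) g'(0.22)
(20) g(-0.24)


(1) = 43.44
(2) = 1.00
(3) = 3.44
(4) = 1.87
(5) = 54.29
(6) = 174.06
(7) = 3.51
(8) = 3.36
(9) = -440.36
(10) = 3.10
(11) = 0.04
(12) = 1112.01
(13) = 322.43
(14) = 0.08
(15) = 0.80
(16) = 0.28
(17) = -0.35
(18) = 0.23
(19) = 7.20
(20) = 0.97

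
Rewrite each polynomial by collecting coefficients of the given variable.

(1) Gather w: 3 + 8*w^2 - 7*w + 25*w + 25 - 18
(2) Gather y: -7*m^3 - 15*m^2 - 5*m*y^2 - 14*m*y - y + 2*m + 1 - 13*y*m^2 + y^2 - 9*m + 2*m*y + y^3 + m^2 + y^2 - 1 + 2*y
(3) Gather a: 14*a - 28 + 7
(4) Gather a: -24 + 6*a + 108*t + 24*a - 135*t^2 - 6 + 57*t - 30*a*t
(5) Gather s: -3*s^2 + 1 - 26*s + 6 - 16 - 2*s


(1) = 8*w^2 + 18*w + 10
(2) = -7*m^3 - 14*m^2 - 7*m + y^3 + y^2*(2 - 5*m) + y*(-13*m^2 - 12*m + 1)
(3) = 14*a - 21
(4) = a*(30 - 30*t) - 135*t^2 + 165*t - 30
(5) = -3*s^2 - 28*s - 9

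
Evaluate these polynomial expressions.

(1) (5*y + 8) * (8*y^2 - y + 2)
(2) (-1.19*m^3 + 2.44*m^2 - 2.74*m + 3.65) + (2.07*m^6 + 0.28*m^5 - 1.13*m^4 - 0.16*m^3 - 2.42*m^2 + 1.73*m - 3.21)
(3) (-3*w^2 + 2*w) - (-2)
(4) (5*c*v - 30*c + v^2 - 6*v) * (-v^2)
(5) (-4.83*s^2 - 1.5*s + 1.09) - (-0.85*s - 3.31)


(1) = 40*y^3 + 59*y^2 + 2*y + 16
(2) = 2.07*m^6 + 0.28*m^5 - 1.13*m^4 - 1.35*m^3 + 0.02*m^2 - 1.01*m + 0.44
(3) = -3*w^2 + 2*w + 2
(4) = -5*c*v^3 + 30*c*v^2 - v^4 + 6*v^3
(5) = -4.83*s^2 - 0.65*s + 4.4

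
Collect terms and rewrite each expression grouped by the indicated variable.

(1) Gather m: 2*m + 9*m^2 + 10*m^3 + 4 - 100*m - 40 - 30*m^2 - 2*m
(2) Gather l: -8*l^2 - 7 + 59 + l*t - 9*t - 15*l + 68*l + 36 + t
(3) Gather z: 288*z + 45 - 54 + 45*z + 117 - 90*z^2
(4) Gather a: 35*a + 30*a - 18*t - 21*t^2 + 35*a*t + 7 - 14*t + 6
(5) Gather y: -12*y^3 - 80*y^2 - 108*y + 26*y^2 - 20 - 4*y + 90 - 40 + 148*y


(1) = 10*m^3 - 21*m^2 - 100*m - 36
(2) = -8*l^2 + l*(t + 53) - 8*t + 88
(3) = -90*z^2 + 333*z + 108
(4) = a*(35*t + 65) - 21*t^2 - 32*t + 13
(5) = -12*y^3 - 54*y^2 + 36*y + 30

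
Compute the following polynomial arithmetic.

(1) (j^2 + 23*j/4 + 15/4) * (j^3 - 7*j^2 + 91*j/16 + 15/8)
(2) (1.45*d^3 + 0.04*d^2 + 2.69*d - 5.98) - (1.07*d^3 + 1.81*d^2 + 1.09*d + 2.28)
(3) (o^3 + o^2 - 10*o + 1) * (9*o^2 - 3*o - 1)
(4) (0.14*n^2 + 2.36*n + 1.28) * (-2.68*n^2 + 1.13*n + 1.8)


(1) = j^5 - 5*j^4/4 - 493*j^3/16 + 533*j^2/64 + 2055*j/64 + 225/32
(2) = 0.38*d^3 - 1.77*d^2 + 1.6*d - 8.26
(3) = 9*o^5 + 6*o^4 - 94*o^3 + 38*o^2 + 7*o - 1
(4) = -0.3752*n^4 - 6.1666*n^3 - 0.5116*n^2 + 5.6944*n + 2.304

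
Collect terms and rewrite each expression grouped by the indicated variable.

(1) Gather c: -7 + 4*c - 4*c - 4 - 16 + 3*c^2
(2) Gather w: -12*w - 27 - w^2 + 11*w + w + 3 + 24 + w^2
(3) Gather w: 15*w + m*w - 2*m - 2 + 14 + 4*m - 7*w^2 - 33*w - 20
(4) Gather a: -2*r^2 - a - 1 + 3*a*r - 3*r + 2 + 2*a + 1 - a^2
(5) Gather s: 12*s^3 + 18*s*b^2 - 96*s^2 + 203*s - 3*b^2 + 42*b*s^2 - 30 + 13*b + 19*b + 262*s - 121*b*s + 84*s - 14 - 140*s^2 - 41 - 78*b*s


(1) = 3*c^2 - 27
(2) = 0
(3) = 2*m - 7*w^2 + w*(m - 18) - 8
(4) = -a^2 + a*(3*r + 1) - 2*r^2 - 3*r + 2
(5) = -3*b^2 + 32*b + 12*s^3 + s^2*(42*b - 236) + s*(18*b^2 - 199*b + 549) - 85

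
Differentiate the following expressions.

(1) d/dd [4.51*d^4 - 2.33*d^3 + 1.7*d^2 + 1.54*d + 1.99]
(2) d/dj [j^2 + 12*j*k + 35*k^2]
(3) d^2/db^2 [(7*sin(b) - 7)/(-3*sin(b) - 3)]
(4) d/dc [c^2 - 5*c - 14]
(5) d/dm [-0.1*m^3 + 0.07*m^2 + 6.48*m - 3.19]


(1) = 18.04*d^3 - 6.99*d^2 + 3.4*d + 1.54
(2) = 2*j + 12*k
(3) = 14*(2 - sin(b))/(3*(sin(b) + 1)^2)
(4) = 2*c - 5
(5) = -0.3*m^2 + 0.14*m + 6.48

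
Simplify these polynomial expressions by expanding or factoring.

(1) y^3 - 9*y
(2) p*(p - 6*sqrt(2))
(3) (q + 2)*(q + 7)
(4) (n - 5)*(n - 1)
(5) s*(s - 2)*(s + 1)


(1) = y*(y - 3)*(y + 3)
(2) = p^2 - 6*sqrt(2)*p
(3) = q^2 + 9*q + 14
(4) = n^2 - 6*n + 5
(5) = s^3 - s^2 - 2*s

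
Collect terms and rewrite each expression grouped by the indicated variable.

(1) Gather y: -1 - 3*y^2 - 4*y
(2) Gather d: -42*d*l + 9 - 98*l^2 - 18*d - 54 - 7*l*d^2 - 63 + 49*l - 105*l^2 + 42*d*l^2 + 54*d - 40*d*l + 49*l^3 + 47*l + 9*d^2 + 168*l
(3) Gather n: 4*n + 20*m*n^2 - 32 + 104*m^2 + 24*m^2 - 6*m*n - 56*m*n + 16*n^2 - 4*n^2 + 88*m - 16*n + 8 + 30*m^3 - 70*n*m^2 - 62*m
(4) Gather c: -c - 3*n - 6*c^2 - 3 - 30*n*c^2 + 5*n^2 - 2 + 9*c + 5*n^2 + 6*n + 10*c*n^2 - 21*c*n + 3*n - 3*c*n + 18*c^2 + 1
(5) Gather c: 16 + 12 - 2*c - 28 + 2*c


(1) = -3*y^2 - 4*y - 1
(2) = d^2*(9 - 7*l) + d*(42*l^2 - 82*l + 36) + 49*l^3 - 203*l^2 + 264*l - 108
(3) = 30*m^3 + 128*m^2 + 26*m + n^2*(20*m + 12) + n*(-70*m^2 - 62*m - 12) - 24
(4) = c^2*(12 - 30*n) + c*(10*n^2 - 24*n + 8) + 10*n^2 + 6*n - 4
(5) = 0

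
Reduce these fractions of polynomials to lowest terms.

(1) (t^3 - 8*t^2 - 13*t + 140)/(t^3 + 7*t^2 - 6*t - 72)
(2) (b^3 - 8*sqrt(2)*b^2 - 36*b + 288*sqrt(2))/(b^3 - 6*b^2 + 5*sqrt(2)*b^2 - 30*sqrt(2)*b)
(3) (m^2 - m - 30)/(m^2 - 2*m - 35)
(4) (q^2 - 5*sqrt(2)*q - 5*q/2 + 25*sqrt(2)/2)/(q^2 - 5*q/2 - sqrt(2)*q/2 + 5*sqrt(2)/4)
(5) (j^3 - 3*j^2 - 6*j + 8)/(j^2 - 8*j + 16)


(1) = (t^2 - 12*t + 35)/(t^2 + 3*t - 18)
(2) = (b^2 + b*(6 - 8*sqrt(2)) - 48*sqrt(2))/(b^2 + 5*sqrt(2)*b)
(3) = (m - 6)/(m - 7)
(4) = (8*q - 40*sqrt(2))/(8*q - 4*sqrt(2))
(5) = (j^2 + j - 2)/(j - 4)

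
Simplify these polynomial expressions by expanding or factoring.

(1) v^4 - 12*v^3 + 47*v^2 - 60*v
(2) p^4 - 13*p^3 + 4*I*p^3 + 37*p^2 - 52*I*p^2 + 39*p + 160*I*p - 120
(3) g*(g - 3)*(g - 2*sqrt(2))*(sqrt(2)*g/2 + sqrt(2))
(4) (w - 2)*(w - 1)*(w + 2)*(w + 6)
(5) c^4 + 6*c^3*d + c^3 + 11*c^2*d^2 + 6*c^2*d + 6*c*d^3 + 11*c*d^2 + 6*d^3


(1) = v*(v - 5)*(v - 4)*(v - 3)
(2) = (p - 8)*(p - 5)*(p + I)*(p + 3*I)
(3) = sqrt(2)*g^4/2 - 2*g^3 - sqrt(2)*g^3/2 - 3*sqrt(2)*g^2 + 2*g^2 + 12*g
(4) = w^4 + 5*w^3 - 10*w^2 - 20*w + 24
(5) = (c + 1)*(c + d)*(c + 2*d)*(c + 3*d)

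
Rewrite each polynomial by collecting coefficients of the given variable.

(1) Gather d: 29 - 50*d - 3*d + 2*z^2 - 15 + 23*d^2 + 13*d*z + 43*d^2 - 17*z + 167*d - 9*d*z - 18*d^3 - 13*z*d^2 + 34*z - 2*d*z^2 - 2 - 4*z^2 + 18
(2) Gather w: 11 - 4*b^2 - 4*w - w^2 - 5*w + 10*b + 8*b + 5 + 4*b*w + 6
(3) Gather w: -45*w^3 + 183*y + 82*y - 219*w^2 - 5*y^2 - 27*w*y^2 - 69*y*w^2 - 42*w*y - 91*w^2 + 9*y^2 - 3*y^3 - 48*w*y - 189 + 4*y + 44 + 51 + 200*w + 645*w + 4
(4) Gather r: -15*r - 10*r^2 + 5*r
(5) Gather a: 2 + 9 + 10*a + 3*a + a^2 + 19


(1) = -18*d^3 + d^2*(66 - 13*z) + d*(-2*z^2 + 4*z + 114) - 2*z^2 + 17*z + 30
(2) = -4*b^2 + 18*b - w^2 + w*(4*b - 9) + 22
(3) = -45*w^3 + w^2*(-69*y - 310) + w*(-27*y^2 - 90*y + 845) - 3*y^3 + 4*y^2 + 269*y - 90
(4) = -10*r^2 - 10*r
(5) = a^2 + 13*a + 30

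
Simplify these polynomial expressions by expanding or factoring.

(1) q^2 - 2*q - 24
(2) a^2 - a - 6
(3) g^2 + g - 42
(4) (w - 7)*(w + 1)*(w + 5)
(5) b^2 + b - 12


(1) = (q - 6)*(q + 4)
(2) = (a - 3)*(a + 2)
(3) = (g - 6)*(g + 7)
(4) = w^3 - w^2 - 37*w - 35
(5) = (b - 3)*(b + 4)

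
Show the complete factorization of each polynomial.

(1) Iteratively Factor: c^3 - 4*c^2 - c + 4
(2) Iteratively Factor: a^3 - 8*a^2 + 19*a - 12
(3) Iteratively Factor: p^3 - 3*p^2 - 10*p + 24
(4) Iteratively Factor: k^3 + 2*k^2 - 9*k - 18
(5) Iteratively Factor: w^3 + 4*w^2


(1) = (c - 1)*(c^2 - 3*c - 4) = (c - 1)*(c + 1)*(c - 4)
(2) = (a - 1)*(a^2 - 7*a + 12) = (a - 4)*(a - 1)*(a - 3)
(3) = (p - 2)*(p^2 - p - 12) = (p - 4)*(p - 2)*(p + 3)
(4) = (k + 2)*(k^2 - 9) = (k + 2)*(k + 3)*(k - 3)
(5) = (w)*(w^2 + 4*w) = w^2*(w + 4)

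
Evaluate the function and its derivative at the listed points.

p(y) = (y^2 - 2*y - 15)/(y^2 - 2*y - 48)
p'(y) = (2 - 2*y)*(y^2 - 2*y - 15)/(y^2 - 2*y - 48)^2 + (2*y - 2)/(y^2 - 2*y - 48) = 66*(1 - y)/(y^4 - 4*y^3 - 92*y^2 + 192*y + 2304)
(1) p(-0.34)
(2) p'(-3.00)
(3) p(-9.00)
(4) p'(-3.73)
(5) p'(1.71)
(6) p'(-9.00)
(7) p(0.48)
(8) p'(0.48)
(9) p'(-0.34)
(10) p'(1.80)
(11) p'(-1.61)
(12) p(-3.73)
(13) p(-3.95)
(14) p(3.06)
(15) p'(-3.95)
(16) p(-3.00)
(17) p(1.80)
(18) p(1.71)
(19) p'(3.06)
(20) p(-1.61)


(1) = 0.30
(2) = 0.24
(3) = 1.65
(4) = 0.44
(5) = -0.02
(6) = 0.25
(7) = 0.32
(8) = 0.01
(9) = 0.04
(10) = -0.02
(11) = 0.10
(12) = -0.24
(13) = -0.35
(14) = 0.26
(15) = 0.54
(16) = 0.00
(17) = 0.32
(18) = 0.32
(19) = -0.07
(20) = 0.22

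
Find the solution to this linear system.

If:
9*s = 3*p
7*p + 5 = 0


Then:
p = -5/7
s = -5/21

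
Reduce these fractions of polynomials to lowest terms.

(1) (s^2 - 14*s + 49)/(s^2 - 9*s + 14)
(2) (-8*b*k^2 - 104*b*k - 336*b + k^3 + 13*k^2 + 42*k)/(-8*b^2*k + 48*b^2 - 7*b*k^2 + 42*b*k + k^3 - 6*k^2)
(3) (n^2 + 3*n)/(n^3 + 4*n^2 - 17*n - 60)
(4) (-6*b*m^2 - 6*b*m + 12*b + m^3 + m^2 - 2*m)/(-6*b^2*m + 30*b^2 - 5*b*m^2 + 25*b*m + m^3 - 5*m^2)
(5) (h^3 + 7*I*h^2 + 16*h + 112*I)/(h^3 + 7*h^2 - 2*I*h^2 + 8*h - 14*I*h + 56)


(1) = (s - 7)/(s - 2)
(2) = (k^2 + 13*k + 42)/(b*k - 6*b + k^2 - 6*k)
(3) = n/(n^2 + n - 20)
(4) = (m^2 + m - 2)/(b*m - 5*b + m^2 - 5*m)
(5) = (h^2 + 11*I*h - 28)/(h^2 + h*(7 + 2*I) + 14*I)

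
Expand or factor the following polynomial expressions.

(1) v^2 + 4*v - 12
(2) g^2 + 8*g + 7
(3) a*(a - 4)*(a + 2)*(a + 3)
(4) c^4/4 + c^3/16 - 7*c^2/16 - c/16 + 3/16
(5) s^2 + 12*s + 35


(1) = (v - 2)*(v + 6)
(2) = (g + 1)*(g + 7)
(3) = a^4 + a^3 - 14*a^2 - 24*a
(4) = (c/4 + 1/4)*(c - 1)*(c - 3/4)*(c + 1)
(5) = (s + 5)*(s + 7)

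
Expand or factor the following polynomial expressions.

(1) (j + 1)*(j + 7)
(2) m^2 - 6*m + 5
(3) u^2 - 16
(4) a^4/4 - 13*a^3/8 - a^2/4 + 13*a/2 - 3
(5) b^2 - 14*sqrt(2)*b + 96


(1) = j^2 + 8*j + 7
(2) = (m - 5)*(m - 1)
(3) = (u - 4)*(u + 4)
(4) = (a/4 + 1/2)*(a - 6)*(a - 2)*(a - 1/2)
(5) = (b - 8*sqrt(2))*(b - 6*sqrt(2))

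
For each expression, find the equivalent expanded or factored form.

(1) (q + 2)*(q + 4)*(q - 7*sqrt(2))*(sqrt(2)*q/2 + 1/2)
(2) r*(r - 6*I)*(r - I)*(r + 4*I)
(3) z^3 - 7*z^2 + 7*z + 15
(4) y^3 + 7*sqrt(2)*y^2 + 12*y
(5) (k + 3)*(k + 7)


(1) = sqrt(2)*q^4/2 - 13*q^3/2 + 3*sqrt(2)*q^3 - 39*q^2 + sqrt(2)*q^2/2 - 52*q - 21*sqrt(2)*q - 28*sqrt(2)
(2) = r^4 - 3*I*r^3 + 22*r^2 - 24*I*r
(3) = (z - 5)*(z - 3)*(z + 1)
(4) = y*(y + sqrt(2))*(y + 6*sqrt(2))
(5) = k^2 + 10*k + 21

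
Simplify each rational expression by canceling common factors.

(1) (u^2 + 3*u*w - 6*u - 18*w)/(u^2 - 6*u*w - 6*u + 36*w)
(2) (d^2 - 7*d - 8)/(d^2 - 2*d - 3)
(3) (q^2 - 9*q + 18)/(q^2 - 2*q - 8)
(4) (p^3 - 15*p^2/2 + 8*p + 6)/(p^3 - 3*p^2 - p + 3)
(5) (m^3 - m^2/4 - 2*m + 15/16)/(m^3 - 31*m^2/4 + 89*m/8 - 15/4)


(1) = (u + 3*w)/(u - 6*w)
(2) = (d - 8)/(d - 3)
(3) = (q^2 - 9*q + 18)/(q^2 - 2*q - 8)
(4) = (2*p^3 - 15*p^2 + 16*p + 12)/(2*p^3 - 6*p^2 - 2*p + 6)
(5) = (2*m + 3)/(2*m - 12)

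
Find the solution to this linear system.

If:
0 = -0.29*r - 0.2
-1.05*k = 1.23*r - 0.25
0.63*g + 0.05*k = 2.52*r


Then:
g = -2.84
k = 1.05
r = -0.69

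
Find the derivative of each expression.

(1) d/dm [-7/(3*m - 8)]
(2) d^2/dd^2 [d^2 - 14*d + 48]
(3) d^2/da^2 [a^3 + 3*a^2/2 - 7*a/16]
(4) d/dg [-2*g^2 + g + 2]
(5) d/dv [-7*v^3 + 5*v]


(1) = 21/(3*m - 8)^2
(2) = 2
(3) = 6*a + 3
(4) = 1 - 4*g
(5) = 5 - 21*v^2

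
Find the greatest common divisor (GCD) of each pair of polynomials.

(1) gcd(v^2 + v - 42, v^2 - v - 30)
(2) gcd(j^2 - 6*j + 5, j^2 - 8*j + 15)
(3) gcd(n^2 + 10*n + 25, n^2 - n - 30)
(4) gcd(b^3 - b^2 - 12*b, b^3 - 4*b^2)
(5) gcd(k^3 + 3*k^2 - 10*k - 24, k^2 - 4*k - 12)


(1) = gcd((v - 6)*(v + 7), (v - 6)*(v + 5)) = v - 6
(2) = gcd((j - 5)*(j - 1), (j - 5)*(j - 3)) = j - 5
(3) = gcd((n + 5)^2, (n - 6)*(n + 5)) = n + 5
(4) = b^2 - 4*b
(5) = gcd((k - 3)*(k + 2)*(k + 4), (k - 6)*(k + 2)) = k + 2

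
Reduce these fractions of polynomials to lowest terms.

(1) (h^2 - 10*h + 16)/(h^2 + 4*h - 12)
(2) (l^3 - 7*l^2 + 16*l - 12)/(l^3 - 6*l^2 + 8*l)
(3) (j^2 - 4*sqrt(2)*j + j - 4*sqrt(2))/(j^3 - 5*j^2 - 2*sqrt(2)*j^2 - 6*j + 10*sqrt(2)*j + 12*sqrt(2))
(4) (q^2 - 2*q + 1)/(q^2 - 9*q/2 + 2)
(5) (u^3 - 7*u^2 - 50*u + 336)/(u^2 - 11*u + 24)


(1) = (h - 8)/(h + 6)
(2) = (l^2 - 5*l + 6)/(l^2 - 4*l)
(3) = (j - 4*sqrt(2))/(j^2 + j*(-6 - 2*sqrt(2)) + 12*sqrt(2))
(4) = (2*q^2 - 4*q + 2)/(2*q^2 - 9*q + 4)
(5) = (u^2 + u - 42)/(u - 3)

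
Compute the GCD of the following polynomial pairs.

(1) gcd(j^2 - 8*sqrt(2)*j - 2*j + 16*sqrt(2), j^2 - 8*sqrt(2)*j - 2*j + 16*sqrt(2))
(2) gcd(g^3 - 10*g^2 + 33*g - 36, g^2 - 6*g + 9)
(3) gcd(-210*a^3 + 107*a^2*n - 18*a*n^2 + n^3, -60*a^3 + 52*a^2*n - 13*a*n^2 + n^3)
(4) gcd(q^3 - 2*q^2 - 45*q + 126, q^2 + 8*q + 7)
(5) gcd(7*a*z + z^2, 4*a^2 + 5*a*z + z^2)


(1) = j^2 + j*(-8*sqrt(2) - 2) + 16*sqrt(2)
(2) = g^2 - 6*g + 9
(3) = gcd((-7*a + n)*(-6*a + n)*(-5*a + n), (-6*a + n)*(-5*a + n)*(-2*a + n)) = 30*a^2 - 11*a*n + n^2
(4) = gcd((q - 6)*(q - 3)*(q + 7), (q + 1)*(q + 7)) = q + 7
(5) = gcd(z*(7*a + z), (a + z)*(4*a + z)) = 1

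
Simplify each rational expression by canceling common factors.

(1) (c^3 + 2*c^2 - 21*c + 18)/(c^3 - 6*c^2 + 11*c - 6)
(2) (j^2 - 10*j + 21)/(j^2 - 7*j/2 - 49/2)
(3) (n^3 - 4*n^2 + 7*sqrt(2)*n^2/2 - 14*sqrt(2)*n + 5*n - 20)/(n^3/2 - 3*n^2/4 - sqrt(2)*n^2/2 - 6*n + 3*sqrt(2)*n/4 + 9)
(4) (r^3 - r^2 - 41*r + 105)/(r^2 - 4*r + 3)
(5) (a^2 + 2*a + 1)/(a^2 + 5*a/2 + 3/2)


(1) = (c + 6)/(c - 2)
(2) = (2*j - 6)/(2*j + 7)
(3) = (8*n^3 + n^2*(-32 + 28*sqrt(2)) + n*(40 - 112*sqrt(2)) - 160)/(4*n^3 + n^2*(-6 - 4*sqrt(2)) + n*(-48 + 6*sqrt(2)) + 72)
(4) = (r^2 + 2*r - 35)/(r - 1)
(5) = (2*a + 2)/(2*a + 3)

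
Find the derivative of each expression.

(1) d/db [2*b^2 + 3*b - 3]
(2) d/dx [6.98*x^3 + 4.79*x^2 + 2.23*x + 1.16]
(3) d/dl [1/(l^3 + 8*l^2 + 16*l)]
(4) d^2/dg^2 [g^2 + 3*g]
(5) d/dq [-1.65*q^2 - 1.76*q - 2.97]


(1) = 4*b + 3
(2) = 20.94*x^2 + 9.58*x + 2.23
(3) = (-3*l - 4)/(l^2*(l^3 + 12*l^2 + 48*l + 64))
(4) = 2
(5) = -3.3*q - 1.76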